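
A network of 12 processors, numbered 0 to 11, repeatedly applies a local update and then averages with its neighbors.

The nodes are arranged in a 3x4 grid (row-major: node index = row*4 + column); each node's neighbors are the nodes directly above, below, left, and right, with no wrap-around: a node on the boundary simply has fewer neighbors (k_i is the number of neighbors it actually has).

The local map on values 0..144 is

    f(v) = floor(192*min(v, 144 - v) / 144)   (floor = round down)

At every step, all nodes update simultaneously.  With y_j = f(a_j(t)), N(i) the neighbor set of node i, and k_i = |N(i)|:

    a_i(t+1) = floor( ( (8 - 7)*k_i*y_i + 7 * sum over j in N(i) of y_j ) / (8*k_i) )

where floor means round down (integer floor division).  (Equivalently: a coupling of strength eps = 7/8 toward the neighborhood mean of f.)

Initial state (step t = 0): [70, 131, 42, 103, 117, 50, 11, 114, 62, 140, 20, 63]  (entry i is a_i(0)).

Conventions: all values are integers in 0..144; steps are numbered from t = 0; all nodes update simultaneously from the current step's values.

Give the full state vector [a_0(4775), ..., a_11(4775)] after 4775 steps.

Simulating step by step:
t=0: [70, 131, 42, 103, 117, 50, 11, 114, 62, 140, 20, 63]
t=1: [34, 64, 31, 48, 74, 24, 42, 49, 28, 51, 33, 39]
t=2: [83, 45, 64, 54, 44, 70, 46, 58, 75, 41, 56, 54]
t=3: [61, 83, 66, 79, 84, 62, 79, 69, 60, 82, 63, 75]
t=4: [80, 83, 84, 89, 80, 82, 86, 88, 80, 82, 86, 88]
t=5: [83, 82, 77, 76, 84, 81, 78, 74, 83, 81, 77, 75]
t=6: [81, 84, 86, 90, 81, 83, 88, 90, 81, 84, 88, 91]
t=7: [82, 80, 75, 74, 83, 79, 75, 72, 82, 79, 74, 72]
t=8: [82, 86, 90, 93, 83, 86, 91, 93, 83, 86, 91, 94]
t=9: [79, 77, 71, 69, 80, 76, 71, 68, 79, 76, 70, 68]
t=10: [86, 89, 91, 92, 87, 89, 92, 91, 87, 89, 91, 91]
t=11: [74, 73, 70, 69, 75, 72, 70, 69, 74, 73, 70, 70]
t=12: [93, 94, 93, 92, 93, 93, 93, 92, 93, 94, 93, 92]
t=13: [67, 67, 67, 68, 68, 67, 68, 68, 67, 67, 67, 68]
t=14: [89, 89, 89, 89, 89, 89, 89, 90, 89, 89, 89, 89]
t=15: [73, 73, 73, 72, 73, 73, 72, 72, 73, 73, 73, 72]
t=16: [94, 94, 95, 95, 94, 94, 94, 96, 94, 94, 95, 95]
t=17: [66, 65, 65, 64, 66, 66, 65, 65, 66, 65, 65, 64]
t=18: [87, 87, 85, 85, 88, 86, 86, 85, 87, 87, 85, 85]
t=19: [75, 76, 77, 78, 76, 75, 77, 77, 75, 76, 77, 78]
t=20: [90, 90, 89, 88, 91, 90, 89, 88, 90, 90, 89, 88]
t=21: [71, 72, 73, 73, 71, 71, 73, 73, 71, 72, 73, 73]
t=22: [94, 94, 94, 94, 94, 94, 94, 94, 94, 94, 94, 94]
t=23: [66, 66, 66, 66, 66, 66, 66, 66, 66, 66, 66, 66]
t=24: [88, 88, 88, 88, 88, 88, 88, 88, 88, 88, 88, 88]
t=25: [74, 74, 74, 74, 74, 74, 74, 74, 74, 74, 74, 74]
t=26: [93, 93, 93, 93, 93, 93, 93, 93, 93, 93, 93, 93]
t=27: [68, 68, 68, 68, 68, 68, 68, 68, 68, 68, 68, 68]
t=28: [90, 90, 90, 90, 90, 90, 90, 90, 90, 90, 90, 90]
t=29: [72, 72, 72, 72, 72, 72, 72, 72, 72, 72, 72, 72]
t=30: [96, 96, 96, 96, 96, 96, 96, 96, 96, 96, 96, 96]
t=31: [64, 64, 64, 64, 64, 64, 64, 64, 64, 64, 64, 64]
t=32: [85, 85, 85, 85, 85, 85, 85, 85, 85, 85, 85, 85]
t=33: [78, 78, 78, 78, 78, 78, 78, 78, 78, 78, 78, 78]
t=34: [88, 88, 88, 88, 88, 88, 88, 88, 88, 88, 88, 88]

Answer: [74, 74, 74, 74, 74, 74, 74, 74, 74, 74, 74, 74]
Key observation: The state at step 24, [88, 88, 88, 88, 88, 88, 88, 88, 88, 88, 88, 88], reappears at step 34: the system is in a cycle of period 10 from step 24 on.  Therefore the state at step 4775 equals the state at step 24 + ((4775 - 24) mod 10) = 25, which is [74, 74, 74, 74, 74, 74, 74, 74, 74, 74, 74, 74].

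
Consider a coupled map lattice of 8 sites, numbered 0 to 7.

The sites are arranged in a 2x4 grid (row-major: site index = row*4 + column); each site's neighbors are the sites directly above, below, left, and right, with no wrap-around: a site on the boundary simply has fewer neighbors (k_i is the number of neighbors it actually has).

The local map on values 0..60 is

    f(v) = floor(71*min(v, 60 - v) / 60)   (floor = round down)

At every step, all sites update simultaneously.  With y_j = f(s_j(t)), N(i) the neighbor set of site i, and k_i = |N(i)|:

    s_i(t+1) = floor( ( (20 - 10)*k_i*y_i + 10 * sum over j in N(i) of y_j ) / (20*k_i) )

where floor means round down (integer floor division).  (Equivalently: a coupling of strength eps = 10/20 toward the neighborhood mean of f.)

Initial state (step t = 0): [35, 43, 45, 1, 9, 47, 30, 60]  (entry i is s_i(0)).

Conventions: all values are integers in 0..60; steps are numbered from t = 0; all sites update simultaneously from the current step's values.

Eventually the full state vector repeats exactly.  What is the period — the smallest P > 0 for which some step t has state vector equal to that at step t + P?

Simulating step by step:
t=0: [35, 43, 45, 1, 9, 47, 30, 60]
t=1: [22, 20, 17, 4, 16, 18, 22, 9]
t=2: [23, 22, 18, 9, 20, 21, 21, 12]
t=3: [25, 25, 20, 13, 24, 24, 21, 15]
t=4: [28, 27, 22, 17, 28, 27, 23, 18]
t=5: [32, 30, 26, 21, 32, 30, 26, 22]
t=6: [33, 33, 29, 26, 33, 33, 30, 26]
t=7: [31, 31, 33, 31, 31, 31, 33, 31]
t=8: [34, 33, 32, 33, 34, 33, 32, 33]
t=9: [30, 31, 32, 31, 30, 31, 32, 31]
t=10: [34, 34, 33, 33, 34, 34, 33, 33]
t=11: [30, 30, 30, 31, 30, 30, 30, 31]
t=12: [35, 35, 34, 34, 35, 35, 34, 34]
t=13: [29, 29, 29, 30, 29, 29, 29, 30]
t=14: [34, 34, 34, 34, 34, 34, 34, 34]
t=15: [30, 30, 30, 30, 30, 30, 30, 30]
t=16: [35, 35, 35, 35, 35, 35, 35, 35]
t=17: [29, 29, 29, 29, 29, 29, 29, 29]
t=18: [34, 34, 34, 34, 34, 34, 34, 34]

Answer: 4
Key observation: The state at step 14, [34, 34, 34, 34, 34, 34, 34, 34], reappears at step 18 — and no state repeats earlier — so the cycle the system enters has period 4.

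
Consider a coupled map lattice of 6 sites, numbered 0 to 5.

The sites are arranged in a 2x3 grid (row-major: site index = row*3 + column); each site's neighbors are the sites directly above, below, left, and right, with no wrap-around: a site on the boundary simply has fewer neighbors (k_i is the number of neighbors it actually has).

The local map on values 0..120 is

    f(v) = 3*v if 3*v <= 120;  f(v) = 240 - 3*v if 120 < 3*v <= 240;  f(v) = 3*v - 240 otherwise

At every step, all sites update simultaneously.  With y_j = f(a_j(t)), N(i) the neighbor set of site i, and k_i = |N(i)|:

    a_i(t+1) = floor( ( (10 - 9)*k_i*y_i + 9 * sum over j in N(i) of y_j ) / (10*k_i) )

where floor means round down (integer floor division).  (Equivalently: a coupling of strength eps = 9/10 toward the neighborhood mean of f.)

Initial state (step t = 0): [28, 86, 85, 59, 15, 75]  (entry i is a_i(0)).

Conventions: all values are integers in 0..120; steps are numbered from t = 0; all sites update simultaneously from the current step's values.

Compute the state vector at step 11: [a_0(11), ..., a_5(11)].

Simulating step by step:
t=0: [28, 86, 85, 59, 15, 75]
t=1: [44, 45, 16, 64, 33, 28]
t=2: [79, 87, 89, 97, 81, 74]
t=3: [32, 12, 20, 7, 27, 15]
t=4: [35, 74, 42, 81, 38, 67]
t=5: [19, 101, 37, 98, 29, 106]
t=6: [58, 82, 74, 70, 67, 96]
t=7: [22, 37, 26, 50, 29, 30]
t=8: [97, 80, 98, 77, 96, 83]
t=9: [9, 45, 9, 45, 10, 46]
t=10: [97, 35, 95, 36, 96, 35]
t=11: [100, 53, 99, 55, 100, 52]

Answer: [100, 53, 99, 55, 100, 52]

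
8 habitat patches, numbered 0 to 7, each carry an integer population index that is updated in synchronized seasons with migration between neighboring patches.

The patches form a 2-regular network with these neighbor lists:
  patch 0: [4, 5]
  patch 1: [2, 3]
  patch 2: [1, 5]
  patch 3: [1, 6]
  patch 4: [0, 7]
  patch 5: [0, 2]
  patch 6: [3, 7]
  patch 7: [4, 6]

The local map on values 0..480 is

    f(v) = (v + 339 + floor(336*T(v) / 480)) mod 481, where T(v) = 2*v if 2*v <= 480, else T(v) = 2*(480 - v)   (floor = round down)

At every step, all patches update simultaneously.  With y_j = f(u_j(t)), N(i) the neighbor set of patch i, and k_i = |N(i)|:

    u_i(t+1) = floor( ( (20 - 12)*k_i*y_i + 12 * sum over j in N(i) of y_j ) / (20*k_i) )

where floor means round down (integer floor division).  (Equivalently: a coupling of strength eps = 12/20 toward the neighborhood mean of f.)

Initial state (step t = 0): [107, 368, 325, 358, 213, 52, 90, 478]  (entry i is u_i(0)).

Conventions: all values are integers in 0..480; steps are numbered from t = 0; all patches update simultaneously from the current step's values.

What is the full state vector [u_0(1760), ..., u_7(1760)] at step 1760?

Answer: [378, 378, 378, 378, 378, 378, 378, 378]
Key observation: The state at step 7, [378, 378, 378, 378, 378, 378, 378, 378], reappears at step 8: the system is in a cycle of period 1 from step 7 on.  Therefore the state at step 1760 equals the state at step 7 + ((1760 - 7) mod 1) = 7, which is [378, 378, 378, 378, 378, 378, 378, 378].

Derivation:
t=0: [107, 368, 325, 358, 213, 52, 90, 478]
t=1: [295, 388, 413, 291, 283, 339, 246, 268]
t=2: [407, 382, 376, 406, 416, 390, 422, 422]
t=3: [367, 374, 376, 368, 363, 373, 362, 361]
t=4: [382, 380, 379, 382, 384, 380, 384, 384]
t=5: [377, 377, 378, 377, 376, 377, 376, 376]
t=6: [379, 378, 378, 379, 379, 378, 379, 379]
t=7: [378, 378, 378, 378, 378, 378, 378, 378]
t=8: [378, 378, 378, 378, 378, 378, 378, 378]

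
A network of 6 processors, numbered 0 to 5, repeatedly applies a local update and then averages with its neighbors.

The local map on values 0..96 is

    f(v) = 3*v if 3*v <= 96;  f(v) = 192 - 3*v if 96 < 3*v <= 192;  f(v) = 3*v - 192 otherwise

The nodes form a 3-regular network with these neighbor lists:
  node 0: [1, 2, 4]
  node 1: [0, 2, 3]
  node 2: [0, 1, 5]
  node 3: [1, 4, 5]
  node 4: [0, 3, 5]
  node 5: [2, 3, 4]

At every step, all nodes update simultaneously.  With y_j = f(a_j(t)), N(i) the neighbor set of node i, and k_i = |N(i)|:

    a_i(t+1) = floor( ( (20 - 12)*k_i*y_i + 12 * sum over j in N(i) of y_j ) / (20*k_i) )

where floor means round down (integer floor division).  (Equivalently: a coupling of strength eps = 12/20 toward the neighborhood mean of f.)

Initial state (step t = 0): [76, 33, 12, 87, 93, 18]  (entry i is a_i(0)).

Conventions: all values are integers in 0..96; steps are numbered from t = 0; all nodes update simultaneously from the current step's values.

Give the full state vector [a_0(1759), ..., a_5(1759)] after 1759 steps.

Answer: [84, 84, 84, 84, 84, 84]
Key observation: The state at step 14, [36, 36, 36, 36, 36, 36], reappears at step 18: the system is in a cycle of period 4 from step 14 on.  Therefore the state at step 1759 equals the state at step 14 + ((1759 - 14) mod 4) = 15, which is [84, 84, 84, 84, 84, 84].

Derivation:
t=0: [76, 33, 12, 87, 93, 18]
t=1: [57, 65, 51, 74, 66, 60]
t=2: [18, 19, 22, 16, 15, 19]
t=3: [55, 56, 60, 51, 49, 54]
t=4: [27, 25, 21, 35, 37, 31]
t=5: [76, 76, 75, 84, 84, 83]
t=6: [40, 40, 39, 54, 54, 53]
t=7: [64, 64, 65, 39, 39, 40]
t=8: [15, 15, 15, 59, 59, 59]
t=9: [39, 39, 39, 21, 21, 21]
t=10: [72, 72, 72, 65, 65, 65]
t=11: [19, 19, 19, 7, 7, 7]
t=12: [49, 49, 49, 28, 28, 28]
t=13: [52, 52, 52, 76, 76, 76]
t=14: [36, 36, 36, 36, 36, 36]
t=15: [84, 84, 84, 84, 84, 84]
t=16: [60, 60, 60, 60, 60, 60]
t=17: [12, 12, 12, 12, 12, 12]
t=18: [36, 36, 36, 36, 36, 36]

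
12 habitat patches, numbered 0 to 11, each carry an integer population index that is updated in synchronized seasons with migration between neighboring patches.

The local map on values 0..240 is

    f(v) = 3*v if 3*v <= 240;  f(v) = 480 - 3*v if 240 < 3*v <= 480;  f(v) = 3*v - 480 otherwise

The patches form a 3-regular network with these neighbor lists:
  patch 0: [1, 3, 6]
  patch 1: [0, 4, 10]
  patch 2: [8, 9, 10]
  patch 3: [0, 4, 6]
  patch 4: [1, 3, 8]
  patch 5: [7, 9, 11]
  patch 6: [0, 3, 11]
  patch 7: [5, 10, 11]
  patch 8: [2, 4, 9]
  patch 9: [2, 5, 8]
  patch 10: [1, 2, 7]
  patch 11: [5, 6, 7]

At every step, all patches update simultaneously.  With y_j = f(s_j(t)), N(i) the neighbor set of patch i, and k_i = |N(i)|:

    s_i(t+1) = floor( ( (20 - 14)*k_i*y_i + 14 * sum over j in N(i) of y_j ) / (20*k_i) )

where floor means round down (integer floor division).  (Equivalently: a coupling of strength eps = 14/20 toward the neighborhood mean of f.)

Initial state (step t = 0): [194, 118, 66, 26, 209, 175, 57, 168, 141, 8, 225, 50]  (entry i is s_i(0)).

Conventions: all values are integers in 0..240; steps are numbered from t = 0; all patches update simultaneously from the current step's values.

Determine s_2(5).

Answer: s_2(5) = 46

Derivation:
t=0: [194, 118, 66, 26, 209, 175, 57, 168, 141, 8, 225, 50]
t=1: [118, 141, 123, 121, 105, 59, 128, 98, 103, 77, 139, 101]
t=2: [100, 99, 141, 125, 130, 191, 126, 153, 169, 176, 101, 160]
t=3: [145, 159, 75, 118, 100, 44, 97, 69, 53, 55, 114, 50]
t=4: [87, 85, 175, 134, 121, 161, 131, 160, 180, 169, 142, 168]
t=5: [156, 158, 46, 122, 119, 12, 101, 18, 62, 33, 79, 28]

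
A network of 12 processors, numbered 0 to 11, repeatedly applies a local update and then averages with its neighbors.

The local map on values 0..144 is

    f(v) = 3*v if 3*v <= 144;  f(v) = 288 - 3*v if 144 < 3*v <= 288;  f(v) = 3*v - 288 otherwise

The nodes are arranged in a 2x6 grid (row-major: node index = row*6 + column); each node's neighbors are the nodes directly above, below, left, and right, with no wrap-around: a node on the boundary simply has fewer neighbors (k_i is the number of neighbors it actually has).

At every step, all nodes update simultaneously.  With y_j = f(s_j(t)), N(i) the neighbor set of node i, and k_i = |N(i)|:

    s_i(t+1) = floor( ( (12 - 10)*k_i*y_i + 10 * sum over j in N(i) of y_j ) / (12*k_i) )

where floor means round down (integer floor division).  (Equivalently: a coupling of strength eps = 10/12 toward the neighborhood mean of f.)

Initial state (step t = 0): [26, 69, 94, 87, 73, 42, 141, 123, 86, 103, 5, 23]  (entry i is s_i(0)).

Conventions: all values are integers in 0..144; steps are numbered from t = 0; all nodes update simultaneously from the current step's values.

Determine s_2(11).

Answer: s_2(11) = 51

Derivation:
t=0: [26, 69, 94, 87, 73, 42, 141, 123, 86, 103, 5, 23]
t=1: [103, 59, 39, 31, 58, 78, 88, 81, 35, 23, 46, 70]
t=2: [59, 69, 105, 98, 98, 89, 31, 74, 81, 104, 95, 93]
t=3: [91, 70, 41, 16, 9, 9, 89, 71, 40, 19, 11, 11]
t=4: [43, 72, 88, 65, 34, 29, 41, 73, 90, 65, 38, 30]
t=5: [102, 73, 54, 76, 98, 94, 103, 70, 54, 78, 98, 98]
t=6: [40, 73, 91, 61, 21, 6, 43, 73, 92, 62, 19, 6]
t=7: [102, 68, 54, 67, 60, 36, 100, 69, 53, 65, 60, 34]
t=8: [43, 76, 104, 105, 102, 105, 43, 76, 104, 105, 102, 107]
t=9: [100, 69, 34, 23, 23, 25, 100, 69, 34, 23, 24, 24]
t=10: [40, 67, 87, 78, 71, 71, 40, 67, 87, 79, 70, 73]
t=11: [106, 79, 51, 51, 70, 72, 106, 79, 50, 52, 67, 75]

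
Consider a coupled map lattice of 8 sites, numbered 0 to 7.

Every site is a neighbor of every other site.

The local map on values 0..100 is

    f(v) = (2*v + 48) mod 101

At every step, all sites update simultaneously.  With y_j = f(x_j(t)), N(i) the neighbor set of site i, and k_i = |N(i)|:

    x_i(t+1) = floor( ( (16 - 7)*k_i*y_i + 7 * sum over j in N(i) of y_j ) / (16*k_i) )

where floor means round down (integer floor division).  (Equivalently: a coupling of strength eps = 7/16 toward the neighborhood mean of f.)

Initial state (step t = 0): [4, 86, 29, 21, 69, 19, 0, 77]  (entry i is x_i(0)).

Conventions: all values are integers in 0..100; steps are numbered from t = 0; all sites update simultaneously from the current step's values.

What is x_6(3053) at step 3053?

Answer: x_6(3053) = 55
Key observation: The state at step 3, [61, 42, 35, 78, 75, 76, 57, 33], reappears at step 6: the system is in a cycle of period 3 from step 3 on.  Therefore the state at step 3053 equals the state at step 3 + ((3053 - 3) mod 3) = 5, which is [59, 40, 33, 76, 73, 74, 55, 31].

Derivation:
t=0: [4, 86, 29, 21, 69, 19, 0, 77]
t=1: [52, 33, 26, 69, 66, 67, 48, 24]
t=2: [59, 40, 84, 76, 73, 74, 55, 82]
t=3: [61, 42, 35, 78, 75, 76, 57, 33]
t=4: [58, 39, 32, 25, 72, 73, 54, 30]
t=5: [59, 40, 33, 76, 73, 74, 55, 31]
t=6: [61, 42, 35, 78, 75, 76, 57, 33]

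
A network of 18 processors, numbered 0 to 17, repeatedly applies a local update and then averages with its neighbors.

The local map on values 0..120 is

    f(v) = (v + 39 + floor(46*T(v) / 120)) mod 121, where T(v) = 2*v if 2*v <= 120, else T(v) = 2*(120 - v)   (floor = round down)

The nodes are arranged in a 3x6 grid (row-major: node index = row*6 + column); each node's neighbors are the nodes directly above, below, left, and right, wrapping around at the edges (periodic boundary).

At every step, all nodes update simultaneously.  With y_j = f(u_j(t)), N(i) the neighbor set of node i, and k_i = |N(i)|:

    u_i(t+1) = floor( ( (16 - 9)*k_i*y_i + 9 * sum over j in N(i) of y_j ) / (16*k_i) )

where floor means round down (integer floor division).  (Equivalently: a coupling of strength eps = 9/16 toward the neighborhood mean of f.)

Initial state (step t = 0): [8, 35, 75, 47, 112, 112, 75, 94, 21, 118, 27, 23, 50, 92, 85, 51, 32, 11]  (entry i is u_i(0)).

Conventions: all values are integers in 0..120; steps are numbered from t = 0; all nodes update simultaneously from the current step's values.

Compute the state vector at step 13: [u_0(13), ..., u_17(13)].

Answer: [31, 31, 31, 31, 31, 31, 31, 31, 31, 31, 31, 31, 31, 31, 31, 31, 31, 31]

Derivation:
t=0: [8, 35, 75, 47, 112, 112, 75, 94, 21, 118, 27, 23, 50, 92, 85, 51, 32, 11]
t=1: [46, 63, 40, 15, 46, 47, 35, 46, 50, 40, 72, 63, 26, 36, 32, 26, 68, 55]
t=2: [81, 73, 74, 87, 68, 39, 92, 85, 63, 73, 50, 30, 84, 90, 83, 78, 45, 25]
t=3: [39, 27, 27, 28, 47, 78, 38, 28, 26, 24, 39, 72, 37, 29, 28, 40, 71, 84]
t=4: [92, 89, 86, 77, 35, 35, 92, 89, 84, 90, 65, 49, 92, 90, 90, 87, 45, 38]
t=5: [40, 30, 29, 38, 81, 77, 27, 30, 29, 29, 46, 38, 41, 30, 30, 42, 88, 81]
t=6: [92, 94, 92, 91, 52, 49, 96, 90, 90, 99, 88, 83, 92, 94, 94, 94, 53, 50]
t=7: [27, 31, 31, 28, 14, 12, 31, 31, 31, 31, 24, 22, 27, 31, 31, 28, 15, 13]
t=8: [84, 92, 92, 85, 68, 66, 88, 93, 93, 89, 77, 75, 84, 92, 92, 86, 69, 67]
t=9: [28, 30, 30, 29, 25, 25, 29, 30, 30, 29, 27, 26, 28, 30, 30, 29, 26, 25]
t=10: [88, 91, 91, 89, 84, 83, 88, 91, 91, 89, 85, 84, 88, 91, 91, 89, 84, 83]
t=11: [30, 30, 30, 30, 29, 29, 30, 30, 30, 30, 29, 29, 30, 30, 30, 30, 29, 29]
t=12: [91, 92, 92, 91, 90, 90, 91, 92, 92, 91, 90, 90, 91, 92, 92, 91, 90, 90]
t=13: [31, 31, 31, 31, 31, 31, 31, 31, 31, 31, 31, 31, 31, 31, 31, 31, 31, 31]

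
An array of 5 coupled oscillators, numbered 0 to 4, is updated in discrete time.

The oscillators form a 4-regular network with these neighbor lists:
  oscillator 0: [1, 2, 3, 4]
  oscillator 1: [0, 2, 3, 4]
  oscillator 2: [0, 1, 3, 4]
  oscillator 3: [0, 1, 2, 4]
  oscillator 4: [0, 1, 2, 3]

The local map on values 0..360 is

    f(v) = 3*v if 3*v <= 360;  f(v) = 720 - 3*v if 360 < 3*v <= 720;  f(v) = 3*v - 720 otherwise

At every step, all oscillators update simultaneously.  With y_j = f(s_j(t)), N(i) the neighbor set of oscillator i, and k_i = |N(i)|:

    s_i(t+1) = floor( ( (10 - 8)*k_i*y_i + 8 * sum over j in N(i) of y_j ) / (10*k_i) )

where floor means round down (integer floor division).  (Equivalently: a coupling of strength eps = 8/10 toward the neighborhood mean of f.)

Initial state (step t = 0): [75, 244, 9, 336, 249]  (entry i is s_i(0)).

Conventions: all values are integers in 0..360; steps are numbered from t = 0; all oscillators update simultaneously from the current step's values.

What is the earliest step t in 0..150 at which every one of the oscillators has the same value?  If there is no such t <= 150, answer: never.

Simulating step by step:
t=0: [75, 244, 9, 336, 249]  (not all equal)
t=1: [115, 115, 115, 115, 115]  (all equal)

Answer: 1
Key observation: Synchronization is absorbing here: once all oscillators are equal they stay equal, and step 1 is the first all-equal step.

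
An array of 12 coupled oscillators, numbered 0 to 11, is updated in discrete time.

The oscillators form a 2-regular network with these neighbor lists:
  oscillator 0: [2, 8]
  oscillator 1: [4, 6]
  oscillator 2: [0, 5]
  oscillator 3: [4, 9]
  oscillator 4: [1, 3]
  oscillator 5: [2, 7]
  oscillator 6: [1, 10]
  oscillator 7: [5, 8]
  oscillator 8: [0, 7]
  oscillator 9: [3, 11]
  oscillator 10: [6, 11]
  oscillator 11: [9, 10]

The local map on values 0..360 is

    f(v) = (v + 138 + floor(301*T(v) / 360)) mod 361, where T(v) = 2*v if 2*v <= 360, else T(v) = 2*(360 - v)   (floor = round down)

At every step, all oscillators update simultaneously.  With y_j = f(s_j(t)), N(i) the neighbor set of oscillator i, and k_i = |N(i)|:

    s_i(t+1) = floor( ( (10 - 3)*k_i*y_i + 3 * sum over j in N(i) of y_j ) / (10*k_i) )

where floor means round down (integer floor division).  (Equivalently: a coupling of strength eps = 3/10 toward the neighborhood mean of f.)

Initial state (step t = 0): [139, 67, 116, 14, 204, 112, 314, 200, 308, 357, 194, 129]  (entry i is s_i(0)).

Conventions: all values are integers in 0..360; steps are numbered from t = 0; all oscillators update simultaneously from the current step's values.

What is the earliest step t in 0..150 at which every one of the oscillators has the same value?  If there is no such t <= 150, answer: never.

Answer: never
Key observation: The state at step 11 reappears at step 13 — the system is in a cycle of period 2 from step 11 on.  No step 0..13 is synchronized, and the cycle repeats forever, so no step up to 150 (or ever) has all oscillators equal.

Derivation:
t=0: [139, 67, 116, 14, 204, 112, 314, 200, 308, 357, 194, 129]  (not all equal)
t=1: [142, 283, 93, 179, 242, 102, 201, 207, 178, 141, 216, 142]  (not all equal)
t=2: [150, 200, 48, 233, 217, 73, 233, 212, 235, 168, 222, 167]  (not all equal)
t=3: [196, 239, 262, 224, 233, 308, 226, 248, 216, 224, 227, 224]  (not all equal)
t=4: [238, 219, 204, 227, 222, 181, 225, 209, 231, 228, 226, 227]  (not all equal)
t=5: [222, 230, 240, 226, 228, 251, 227, 238, 224, 225, 226, 226]  (not all equal)
t=6: [227, 224, 217, 226, 225, 212, 225, 219, 226, 227, 226, 227]  (not all equal)
t=7: [227, 227, 232, 226, 227, 234, 227, 231, 227, 226, 226, 226]  (not all equal)
t=8: [225, 226, 223, 226, 226, 221, 226, 223, 225, 227, 226, 227]  (not all equal)
t=9: [227, 227, 228, 226, 227, 229, 227, 228, 227, 226, 226, 226]  (not all equal)
t=10: [225, 226, 225, 226, 226, 225, 226, 225, 225, 227, 226, 227]  (not all equal)
t=11: [227, 227, 227, 226, 227, 227, 227, 227, 227, 226, 226, 226]  (not all equal)
t=12: [226, 226, 226, 226, 226, 226, 226, 226, 226, 227, 226, 227]  (not all equal)
t=13: [227, 227, 227, 226, 227, 227, 227, 227, 227, 226, 226, 226]  (not all equal)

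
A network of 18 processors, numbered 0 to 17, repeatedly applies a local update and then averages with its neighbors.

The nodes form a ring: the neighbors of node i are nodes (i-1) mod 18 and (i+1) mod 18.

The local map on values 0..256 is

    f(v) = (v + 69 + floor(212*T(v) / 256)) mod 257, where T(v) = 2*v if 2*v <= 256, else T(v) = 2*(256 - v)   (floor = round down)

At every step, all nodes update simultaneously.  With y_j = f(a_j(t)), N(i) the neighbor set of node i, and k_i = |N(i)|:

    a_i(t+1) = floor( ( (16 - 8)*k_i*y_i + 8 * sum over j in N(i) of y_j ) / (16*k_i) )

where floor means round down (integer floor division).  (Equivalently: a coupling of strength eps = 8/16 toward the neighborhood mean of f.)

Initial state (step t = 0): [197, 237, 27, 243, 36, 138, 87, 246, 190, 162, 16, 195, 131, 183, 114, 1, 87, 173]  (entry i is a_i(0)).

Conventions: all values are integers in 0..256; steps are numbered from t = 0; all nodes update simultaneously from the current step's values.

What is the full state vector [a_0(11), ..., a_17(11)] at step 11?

Answer: [145, 149, 149, 144, 142, 142, 143, 143, 143, 142, 142, 142, 142, 142, 142, 142, 142, 142]

Derivation:
t=0: [197, 237, 27, 243, 36, 138, 87, 246, 190, 162, 16, 195, 131, 183, 114, 1, 87, 173]
t=1: [103, 101, 109, 114, 137, 124, 76, 75, 106, 120, 114, 119, 130, 123, 103, 74, 69, 98]
t=2: [80, 86, 99, 118, 136, 110, 44, 32, 81, 116, 121, 130, 141, 127, 79, 88, 146, 120]
t=3: [54, 44, 78, 117, 130, 134, 157, 130, 82, 100, 134, 144, 146, 115, 59, 62, 113, 106]
t=4: [175, 150, 86, 103, 142, 144, 140, 115, 71, 82, 128, 142, 134, 149, 200, 200, 137, 127]
t=5: [132, 108, 75, 88, 127, 142, 136, 94, 36, 52, 118, 146, 144, 132, 112, 114, 136, 141]
t=6: [134, 89, 41, 62, 121, 144, 123, 108, 149, 175, 149, 136, 142, 137, 120, 120, 137, 145]
t=7: [121, 105, 158, 194, 160, 138, 128, 118, 123, 129, 135, 143, 144, 141, 134, 134, 140, 143]
t=8: [124, 111, 115, 119, 128, 143, 143, 135, 138, 146, 146, 143, 141, 143, 146, 147, 144, 140]
t=9: [133, 117, 117, 131, 143, 144, 143, 145, 144, 141, 140, 141, 142, 141, 140, 139, 141, 142]
t=10: [140, 128, 129, 141, 143, 141, 141, 140, 141, 142, 143, 143, 142, 143, 143, 143, 143, 143]
t=11: [145, 149, 149, 144, 142, 142, 143, 143, 143, 142, 142, 142, 142, 142, 142, 142, 142, 142]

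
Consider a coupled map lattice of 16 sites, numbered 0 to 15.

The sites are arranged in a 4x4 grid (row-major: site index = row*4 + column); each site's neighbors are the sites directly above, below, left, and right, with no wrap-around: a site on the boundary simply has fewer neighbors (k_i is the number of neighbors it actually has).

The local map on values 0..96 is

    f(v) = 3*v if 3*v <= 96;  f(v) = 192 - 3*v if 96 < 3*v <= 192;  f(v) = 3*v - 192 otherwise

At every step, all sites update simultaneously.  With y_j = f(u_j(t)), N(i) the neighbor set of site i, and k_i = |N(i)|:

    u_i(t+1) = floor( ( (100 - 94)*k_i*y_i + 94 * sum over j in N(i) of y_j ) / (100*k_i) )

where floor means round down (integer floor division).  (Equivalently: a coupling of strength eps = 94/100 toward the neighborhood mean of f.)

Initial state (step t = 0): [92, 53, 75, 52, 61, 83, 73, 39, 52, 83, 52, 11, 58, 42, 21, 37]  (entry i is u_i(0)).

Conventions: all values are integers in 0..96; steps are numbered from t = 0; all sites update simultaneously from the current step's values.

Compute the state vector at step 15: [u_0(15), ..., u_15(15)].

Answer: [51, 84, 52, 74, 78, 59, 82, 56, 49, 70, 49, 78, 49, 30, 65, 30]

Derivation:
t=0: [92, 53, 75, 52, 61, 83, 73, 39, 52, 83, 52, 11, 58, 42, 21, 37]
t=1: [24, 56, 32, 52, 56, 33, 48, 34, 28, 49, 44, 62, 49, 47, 61, 49]
t=2: [26, 83, 39, 89, 79, 38, 82, 33, 40, 70, 28, 61, 66, 34, 49, 9]
t=3: [52, 75, 62, 83, 74, 45, 80, 48, 25, 77, 34, 64, 76, 27, 65, 27]
t=4: [31, 33, 43, 28, 54, 38, 50, 35, 37, 73, 26, 68, 75, 29, 79, 6]
t=5: [63, 78, 72, 75, 80, 49, 74, 48, 33, 77, 34, 58, 80, 38, 60, 27]
t=6: [42, 25, 34, 35, 47, 40, 50, 28, 47, 74, 28, 69, 83, 35, 78, 18]
t=7: [63, 75, 69, 87, 62, 50, 80, 50, 46, 70, 35, 70, 68, 45, 73, 30]
t=8: [18, 20, 47, 30, 31, 27, 46, 44, 14, 57, 31, 69, 52, 21, 74, 26]
t=9: [75, 61, 66, 57, 61, 58, 70, 53, 49, 66, 33, 73, 51, 31, 75, 25]
t=10: [10, 18, 15, 19, 30, 10, 36, 22, 19, 58, 25, 64, 67, 30, 83, 32]
t=11: [69, 36, 63, 55, 42, 59, 55, 48, 40, 60, 41, 74, 69, 31, 85, 32]
t=12: [71, 15, 43, 25, 35, 45, 33, 29, 33, 59, 35, 68, 78, 33, 84, 49]
t=13: [63, 46, 70, 75, 58, 59, 74, 61, 50, 78, 47, 69, 89, 42, 74, 36]
t=14: [34, 14, 37, 14, 19, 34, 23, 24, 44, 43, 30, 46, 55, 50, 64, 26]
t=15: [51, 84, 52, 74, 78, 59, 82, 56, 49, 70, 49, 78, 49, 30, 65, 30]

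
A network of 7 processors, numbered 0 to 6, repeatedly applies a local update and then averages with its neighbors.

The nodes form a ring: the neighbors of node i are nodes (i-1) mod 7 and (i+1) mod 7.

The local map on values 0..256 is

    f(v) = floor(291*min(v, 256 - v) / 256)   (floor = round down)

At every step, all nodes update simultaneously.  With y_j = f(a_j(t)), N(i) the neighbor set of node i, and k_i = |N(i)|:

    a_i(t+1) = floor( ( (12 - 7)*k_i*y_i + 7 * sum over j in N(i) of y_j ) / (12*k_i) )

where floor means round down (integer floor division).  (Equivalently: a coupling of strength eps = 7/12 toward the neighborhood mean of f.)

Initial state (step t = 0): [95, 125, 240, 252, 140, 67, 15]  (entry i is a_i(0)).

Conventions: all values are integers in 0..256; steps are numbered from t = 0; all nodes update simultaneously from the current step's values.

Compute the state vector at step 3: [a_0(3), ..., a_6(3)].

Answer: [100, 95, 82, 76, 82, 89, 95]

Derivation:
t=0: [95, 125, 240, 252, 140, 67, 15]
t=1: [90, 95, 50, 45, 77, 74, 60]
t=2: [93, 90, 69, 62, 75, 80, 82]
t=3: [100, 95, 82, 76, 82, 89, 95]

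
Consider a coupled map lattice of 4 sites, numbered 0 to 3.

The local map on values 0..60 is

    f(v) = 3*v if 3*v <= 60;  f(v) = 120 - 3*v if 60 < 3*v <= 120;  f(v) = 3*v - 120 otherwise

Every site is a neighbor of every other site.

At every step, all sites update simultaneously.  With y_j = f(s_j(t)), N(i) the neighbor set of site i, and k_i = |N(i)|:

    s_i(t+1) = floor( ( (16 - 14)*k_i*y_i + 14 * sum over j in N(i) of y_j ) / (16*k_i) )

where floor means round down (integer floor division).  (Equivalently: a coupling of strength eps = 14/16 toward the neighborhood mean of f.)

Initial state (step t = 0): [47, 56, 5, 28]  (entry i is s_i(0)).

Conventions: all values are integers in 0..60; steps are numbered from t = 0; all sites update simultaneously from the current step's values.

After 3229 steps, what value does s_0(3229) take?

Answer: s_0(3229) = 21
Key observation: The state at step 4, [33, 33, 33, 33], reappears at step 8: the system is in a cycle of period 4 from step 4 on.  Therefore the state at step 3229 equals the state at step 4 + ((3229 - 4) mod 4) = 5, which is [21, 21, 21, 21].

Derivation:
t=0: [47, 56, 5, 28]
t=1: [31, 27, 32, 29]
t=2: [31, 29, 31, 30]
t=3: [29, 28, 29, 29]
t=4: [33, 33, 33, 33]
t=5: [21, 21, 21, 21]
t=6: [57, 57, 57, 57]
t=7: [51, 51, 51, 51]
t=8: [33, 33, 33, 33]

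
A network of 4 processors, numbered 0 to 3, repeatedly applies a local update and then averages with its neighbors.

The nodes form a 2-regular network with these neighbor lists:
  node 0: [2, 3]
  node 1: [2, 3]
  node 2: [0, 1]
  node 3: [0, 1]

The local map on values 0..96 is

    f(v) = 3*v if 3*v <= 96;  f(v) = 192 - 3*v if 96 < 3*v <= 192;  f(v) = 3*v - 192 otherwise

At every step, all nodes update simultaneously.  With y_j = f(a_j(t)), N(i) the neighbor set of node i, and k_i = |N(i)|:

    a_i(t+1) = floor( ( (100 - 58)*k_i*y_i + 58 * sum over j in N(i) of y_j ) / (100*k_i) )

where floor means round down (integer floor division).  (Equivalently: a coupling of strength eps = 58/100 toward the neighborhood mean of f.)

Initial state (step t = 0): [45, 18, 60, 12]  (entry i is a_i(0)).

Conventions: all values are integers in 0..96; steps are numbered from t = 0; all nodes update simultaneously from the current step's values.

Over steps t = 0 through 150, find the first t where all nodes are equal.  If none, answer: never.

Simulating step by step:
t=0: [45, 18, 60, 12]  (not all equal)
t=1: [37, 36, 37, 47]  (not all equal)
t=2: [72, 73, 81, 69]  (not all equal)
t=3: [29, 30, 36, 21]  (not all equal)
t=4: [79, 80, 86, 77]  (not all equal)
t=5: [49, 50, 54, 43]  (not all equal)
t=6: [45, 44, 37, 51]  (not all equal)
t=7: [58, 60, 67, 50]  (not all equal)
t=8: [22, 19, 12, 26]  (not all equal)
t=9: [60, 57, 50, 68]  (not all equal)
t=10: [20, 24, 27, 14]  (not all equal)
t=11: [60, 65, 72, 55]  (not all equal)
t=12: [19, 16, 14, 15]  (not all equal)
t=13: [49, 45, 48, 49]  (not all equal)
t=14: [45, 50, 49, 48]  (not all equal)
t=15: [50, 44, 47, 48]  (not all equal)
t=16: [46, 53, 51, 49]  (not all equal)
t=17: [47, 38, 41, 44]  (not all equal)
t=18: [58, 70, 66, 62]  (not all equal)
t=19: [11, 11, 12, 12]  (not all equal)
t=20: [34, 34, 34, 34]  (all equal)

Answer: 20
Key observation: Synchronization is absorbing here: once all nodes are equal they stay equal, and step 20 is the first all-equal step.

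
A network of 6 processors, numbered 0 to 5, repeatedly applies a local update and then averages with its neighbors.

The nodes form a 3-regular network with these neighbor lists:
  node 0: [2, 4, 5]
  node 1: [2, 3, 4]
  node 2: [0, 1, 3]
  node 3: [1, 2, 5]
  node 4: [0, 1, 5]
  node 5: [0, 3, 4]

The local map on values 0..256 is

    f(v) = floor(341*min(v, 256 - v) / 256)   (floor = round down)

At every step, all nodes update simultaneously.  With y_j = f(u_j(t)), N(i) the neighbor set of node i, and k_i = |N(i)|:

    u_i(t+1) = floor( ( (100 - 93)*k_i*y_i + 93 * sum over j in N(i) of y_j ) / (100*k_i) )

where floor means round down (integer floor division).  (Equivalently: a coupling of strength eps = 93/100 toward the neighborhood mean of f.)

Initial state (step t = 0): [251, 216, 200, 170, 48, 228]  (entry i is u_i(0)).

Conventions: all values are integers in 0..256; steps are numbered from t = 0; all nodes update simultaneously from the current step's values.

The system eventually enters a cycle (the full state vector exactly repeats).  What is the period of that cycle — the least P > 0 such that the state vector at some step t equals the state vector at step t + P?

Answer: 8
Key observation: The state at step 15, [166, 166, 166, 166, 166, 166], reappears at step 23 — and no state repeats earlier — so the cycle the system enters has period 8.

Derivation:
t=0: [251, 216, 200, 170, 48, 228]
t=1: [54, 81, 58, 58, 34, 59]
t=2: [66, 69, 84, 86, 82, 65]
t=3: [100, 109, 98, 97, 89, 102]
t=4: [128, 127, 135, 136, 136, 127]
t=5: [163, 160, 165, 165, 168, 163]
t=6: [120, 120, 123, 123, 123, 120]
t=7: [161, 162, 160, 160, 159, 161]
t=8: [127, 127, 126, 126, 125, 127]
t=9: [167, 166, 168, 168, 168, 167]
t=10: [117, 117, 117, 117, 118, 117]
t=11: [155, 155, 155, 155, 155, 155]
t=12: [134, 134, 134, 134, 134, 134]
t=13: [162, 162, 162, 162, 162, 162]
t=14: [125, 125, 125, 125, 125, 125]
t=15: [166, 166, 166, 166, 166, 166]
t=16: [119, 119, 119, 119, 119, 119]
t=17: [158, 158, 158, 158, 158, 158]
t=18: [130, 130, 130, 130, 130, 130]
t=19: [167, 167, 167, 167, 167, 167]
t=20: [118, 118, 118, 118, 118, 118]
t=21: [157, 157, 157, 157, 157, 157]
t=22: [131, 131, 131, 131, 131, 131]
t=23: [166, 166, 166, 166, 166, 166]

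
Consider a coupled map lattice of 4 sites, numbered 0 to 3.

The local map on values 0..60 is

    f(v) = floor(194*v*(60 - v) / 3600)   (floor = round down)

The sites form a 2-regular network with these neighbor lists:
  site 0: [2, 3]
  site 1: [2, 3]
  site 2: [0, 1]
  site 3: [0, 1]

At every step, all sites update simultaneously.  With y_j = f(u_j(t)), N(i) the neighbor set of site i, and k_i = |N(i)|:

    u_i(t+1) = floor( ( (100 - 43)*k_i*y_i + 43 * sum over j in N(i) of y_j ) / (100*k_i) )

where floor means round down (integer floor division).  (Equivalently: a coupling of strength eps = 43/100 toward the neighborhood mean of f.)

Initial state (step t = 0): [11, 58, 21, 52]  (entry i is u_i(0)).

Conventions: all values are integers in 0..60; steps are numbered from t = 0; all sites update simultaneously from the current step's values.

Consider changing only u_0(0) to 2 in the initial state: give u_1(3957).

Simulating step by step:
t=0: [2, 58, 21, 52]
t=1: [17, 17, 27, 15]
t=2: [40, 40, 44, 37]
t=3: [42, 42, 39, 44]
t=4: [40, 40, 42, 38]
t=5: [42, 42, 41, 44]
t=6: [39, 39, 40, 38]
t=7: [44, 44, 43, 44]
t=8: [37, 37, 38, 37]
t=9: [45, 45, 45, 45]
t=10: [36, 36, 36, 36]
t=11: [46, 46, 46, 46]
t=12: [34, 34, 34, 34]
t=13: [47, 47, 47, 47]
t=14: [32, 32, 32, 32]
t=15: [48, 48, 48, 48]
t=16: [31, 31, 31, 31]
t=17: [48, 48, 48, 48]

Answer: u_1(3957) = 48
Key observation: The state at step 15, [48, 48, 48, 48], reappears at step 17: the system is in a cycle of period 2 from step 15 on.  Therefore the state at step 3957 equals the state at step 15 + ((3957 - 15) mod 2) = 15, which is [48, 48, 48, 48].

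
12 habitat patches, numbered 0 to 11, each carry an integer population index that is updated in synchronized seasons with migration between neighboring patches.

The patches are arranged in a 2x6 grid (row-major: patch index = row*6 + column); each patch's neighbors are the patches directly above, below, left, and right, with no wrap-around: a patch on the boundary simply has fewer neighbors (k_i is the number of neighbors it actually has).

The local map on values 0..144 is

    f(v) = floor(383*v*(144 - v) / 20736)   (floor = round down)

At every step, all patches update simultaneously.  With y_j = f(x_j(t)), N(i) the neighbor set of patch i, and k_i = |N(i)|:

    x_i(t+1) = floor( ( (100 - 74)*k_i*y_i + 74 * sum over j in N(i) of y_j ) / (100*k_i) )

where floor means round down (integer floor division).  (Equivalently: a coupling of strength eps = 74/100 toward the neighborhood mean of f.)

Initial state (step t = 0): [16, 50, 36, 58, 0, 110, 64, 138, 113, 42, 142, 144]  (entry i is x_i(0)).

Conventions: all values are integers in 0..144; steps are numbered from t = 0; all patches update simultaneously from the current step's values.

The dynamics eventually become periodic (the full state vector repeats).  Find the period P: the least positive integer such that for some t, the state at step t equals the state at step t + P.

Simulating step by step:
t=0: [16, 50, 36, 58, 0, 110, 64, 138, 113, 42, 142, 144]
t=1: [76, 52, 78, 60, 40, 17, 43, 64, 57, 60, 20, 27]
t=2: [86, 92, 91, 89, 63, 59, 90, 88, 93, 80, 67, 46]
t=3: [89, 89, 88, 91, 92, 89, 90, 88, 90, 91, 91, 90]
t=4: [89, 90, 89, 89, 88, 88, 90, 89, 89, 89, 88, 89]
t=5: [89, 89, 89, 90, 90, 90, 89, 89, 90, 90, 90, 90]
t=6: [90, 90, 89, 89, 89, 89, 90, 89, 89, 89, 89, 89]
t=7: [89, 89, 89, 90, 90, 90, 89, 89, 90, 90, 90, 90]

Answer: 2
Key observation: The state at step 5, [89, 89, 89, 90, 90, 90, 89, 89, 90, 90, 90, 90], reappears at step 7 — and no state repeats earlier — so the cycle the system enters has period 2.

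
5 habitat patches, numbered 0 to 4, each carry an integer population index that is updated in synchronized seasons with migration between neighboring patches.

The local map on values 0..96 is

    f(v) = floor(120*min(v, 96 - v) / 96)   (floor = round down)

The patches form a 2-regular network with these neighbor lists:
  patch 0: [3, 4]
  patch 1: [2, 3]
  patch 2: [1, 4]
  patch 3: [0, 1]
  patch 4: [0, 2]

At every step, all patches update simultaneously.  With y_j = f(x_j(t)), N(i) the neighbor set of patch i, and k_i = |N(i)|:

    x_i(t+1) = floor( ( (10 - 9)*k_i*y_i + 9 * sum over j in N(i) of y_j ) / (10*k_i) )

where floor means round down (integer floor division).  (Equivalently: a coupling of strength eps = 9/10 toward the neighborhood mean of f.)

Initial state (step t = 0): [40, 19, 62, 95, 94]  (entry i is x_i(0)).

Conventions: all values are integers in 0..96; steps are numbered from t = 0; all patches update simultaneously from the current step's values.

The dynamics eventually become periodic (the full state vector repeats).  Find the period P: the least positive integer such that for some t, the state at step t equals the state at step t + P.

Answer: 6
Key observation: The state at step 14, [56, 56, 56, 56, 56], reappears at step 20 — and no state repeats earlier — so the cycle the system enters has period 6.

Derivation:
t=0: [40, 19, 62, 95, 94]
t=1: [6, 21, 15, 32, 41]
t=2: [41, 28, 36, 18, 16]
t=3: [24, 33, 29, 40, 45]
t=4: [50, 42, 47, 36, 35]
t=5: [45, 51, 48, 53, 56]
t=6: [51, 56, 53, 55, 57]
t=7: [50, 51, 49, 52, 53]
t=8: [54, 56, 54, 56, 57]
t=9: [49, 50, 49, 50, 51]
t=10: [56, 57, 56, 57, 57]
t=11: [48, 48, 48, 48, 49]
t=12: [59, 60, 59, 60, 59]
t=13: [45, 45, 45, 45, 46]
t=14: [56, 56, 56, 56, 56]
t=15: [50, 50, 50, 50, 50]
t=16: [57, 57, 57, 57, 57]
t=17: [48, 48, 48, 48, 48]
t=18: [60, 60, 60, 60, 60]
t=19: [45, 45, 45, 45, 45]
t=20: [56, 56, 56, 56, 56]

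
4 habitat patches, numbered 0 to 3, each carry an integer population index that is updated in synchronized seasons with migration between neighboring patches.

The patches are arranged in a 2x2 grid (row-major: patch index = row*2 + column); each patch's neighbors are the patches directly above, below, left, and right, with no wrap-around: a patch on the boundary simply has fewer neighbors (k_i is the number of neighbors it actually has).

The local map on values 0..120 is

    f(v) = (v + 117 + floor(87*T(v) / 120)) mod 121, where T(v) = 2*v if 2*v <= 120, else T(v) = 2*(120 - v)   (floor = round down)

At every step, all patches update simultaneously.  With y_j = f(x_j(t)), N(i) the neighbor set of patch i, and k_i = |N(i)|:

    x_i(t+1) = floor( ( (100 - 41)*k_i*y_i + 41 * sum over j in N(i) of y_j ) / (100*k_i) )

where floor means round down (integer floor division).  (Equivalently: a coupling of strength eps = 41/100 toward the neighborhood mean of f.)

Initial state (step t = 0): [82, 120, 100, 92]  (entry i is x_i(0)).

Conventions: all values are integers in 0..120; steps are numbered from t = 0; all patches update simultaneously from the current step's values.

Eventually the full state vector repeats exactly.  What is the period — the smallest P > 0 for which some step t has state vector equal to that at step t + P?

Simulating step by step:
t=0: [82, 120, 100, 92]
t=1: [31, 72, 6, 28]
t=2: [47, 37, 33, 43]
t=3: [98, 94, 88, 92]
t=4: [5, 5, 7, 7]
t=5: [9, 9, 11, 11]
t=6: [18, 18, 21, 21]
t=7: [41, 41, 45, 45]
t=8: [98, 98, 103, 103]
t=9: [3, 3, 2, 2]
t=10: [2, 2, 0, 0]
t=11: [23, 23, 93, 93]
t=12: [42, 42, 16, 16]
t=13: [85, 85, 47, 47]
t=14: [30, 30, 90, 90]
t=15: [56, 56, 20, 20]
t=16: [18, 18, 38, 38]
t=17: [50, 50, 78, 78]
t=18: [96, 96, 34, 34]
t=19: [20, 20, 63, 63]
t=20: [39, 39, 25, 25]
t=21: [84, 84, 63, 63]
t=22: [12, 12, 18, 18]
t=23: [28, 28, 36, 36]
t=24: [68, 68, 79, 79]
t=25: [16, 16, 14, 14]
t=26: [33, 33, 31, 31]
t=27: [74, 74, 72, 72]
t=28: [15, 15, 15, 15]
t=29: [32, 32, 32, 32]
t=30: [74, 74, 74, 74]
t=31: [15, 15, 15, 15]

Answer: 3
Key observation: The state at step 28, [15, 15, 15, 15], reappears at step 31 — and no state repeats earlier — so the cycle the system enters has period 3.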